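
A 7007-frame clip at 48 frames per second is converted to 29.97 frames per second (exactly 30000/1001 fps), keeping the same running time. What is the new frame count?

Target frames = source frames × (target rate / source rate) = 7007 × (30000/1001)/(48) = 7007 × 625/1001 = 4375.

4375 frames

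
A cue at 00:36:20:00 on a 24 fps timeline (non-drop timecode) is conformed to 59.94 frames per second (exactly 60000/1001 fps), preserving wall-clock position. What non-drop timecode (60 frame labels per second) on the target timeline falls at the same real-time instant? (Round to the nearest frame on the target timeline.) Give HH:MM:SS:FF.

Source frame index: (0×3600 + 36×60 + 20) × 24 + 0 = 52320.
Real time: 52320 / (24) = 2180 s.
Target frame: (2180) × (60000/1001) = 130800000/1001 ≈ 130669.331 → 130669.
At 60 labels/s: frame 130669 → 00:36:17:49.

00:36:17:49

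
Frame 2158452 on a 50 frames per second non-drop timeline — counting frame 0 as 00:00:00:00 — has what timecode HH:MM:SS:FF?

11:59:29:02

2158452 ÷ 50 = 43169 full seconds, remainder 2 frames.
43169 s = 11 h 59 min 29 s.
Timecode: 11:59:29:02.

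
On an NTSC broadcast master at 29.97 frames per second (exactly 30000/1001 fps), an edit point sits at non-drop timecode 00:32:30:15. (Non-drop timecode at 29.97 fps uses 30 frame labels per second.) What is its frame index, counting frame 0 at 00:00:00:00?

Total seconds to the label: (0 × 3600 + 32 × 60 + 30) = 1950.
Frame index = 1950 × 30 + 15 = 58515.

frame 58515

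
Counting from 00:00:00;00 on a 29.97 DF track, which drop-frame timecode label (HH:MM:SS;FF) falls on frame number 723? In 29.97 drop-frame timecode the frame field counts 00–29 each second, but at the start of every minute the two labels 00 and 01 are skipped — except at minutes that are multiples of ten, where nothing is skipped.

00:00:24;03

Ten DF minutes hold 17982 frames, so frame 723 lies in block 0 (frames 0–17981) with 723 frames into that block.
The block's first minute is 1800 frames and the rest 1798 each; 723 frames reaches minute 0, so 0 × 18 + 0 × 2 = 0 labels have been skipped so far.
Adding those back, label number 723 + 0 = 723 at 30 labels/s is 24 s + 3 f = 0 h 0 min 24 s frame 3, i.e. 00:00:24;03.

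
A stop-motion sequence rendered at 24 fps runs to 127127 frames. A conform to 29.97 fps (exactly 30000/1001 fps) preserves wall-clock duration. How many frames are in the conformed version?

Target frames = source frames × (target rate / source rate) = 127127 × (30000/1001)/(24) = 127127 × 1250/1001 = 158750.

158750 frames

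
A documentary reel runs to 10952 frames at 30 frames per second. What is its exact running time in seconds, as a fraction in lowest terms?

5476/15 seconds

Running time = 10952 ÷ (30) = 10952 × 1/30 = 5476/15 s.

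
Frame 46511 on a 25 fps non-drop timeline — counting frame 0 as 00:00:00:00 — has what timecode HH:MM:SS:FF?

46511 ÷ 25 = 1860 full seconds, remainder 11 frames.
1860 s = 0 h 31 min 0 s.
Timecode: 00:31:00:11.

00:31:00:11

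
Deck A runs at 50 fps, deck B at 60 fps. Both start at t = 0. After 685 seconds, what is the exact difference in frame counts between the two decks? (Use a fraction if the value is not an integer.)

A emits 50 × 685 = 34250 frames; B emits 60 × 685 = 41100.
Difference = 6850 frames; B is ahead of A.

6850 frames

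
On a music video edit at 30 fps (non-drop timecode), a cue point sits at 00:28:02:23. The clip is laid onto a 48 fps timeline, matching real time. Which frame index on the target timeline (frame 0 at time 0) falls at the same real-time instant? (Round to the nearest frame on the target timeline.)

Source frame index: (0×3600 + 28×60 + 2) × 30 + 23 = 50483.
Real time: 50483 / (30) = 50483/30 s.
Target frame: (50483/30) × (48) = 403864/5 ≈ 80772.800 → 80773.

frame 80773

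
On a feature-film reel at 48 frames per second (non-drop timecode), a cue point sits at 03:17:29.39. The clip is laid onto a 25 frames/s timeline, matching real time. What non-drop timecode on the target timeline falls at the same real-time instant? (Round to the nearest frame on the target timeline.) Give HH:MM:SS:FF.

03:17:29:20

Source frame index: (3×3600 + 17×60 + 29) × 48 + 39 = 568791.
Real time: 568791 / (48) = 189597/16 s.
Target frame: (189597/16) × (25) = 4739925/16 ≈ 296245.312 → 296245.
At 25 labels/s: frame 296245 → 03:17:29:20.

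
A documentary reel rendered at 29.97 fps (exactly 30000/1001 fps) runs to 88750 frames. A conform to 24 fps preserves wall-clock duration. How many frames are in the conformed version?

Target frames = source frames × (target rate / source rate) = 88750 × (24)/(30000/1001) = 88750 × 1001/1250 = 71071.

71071 frames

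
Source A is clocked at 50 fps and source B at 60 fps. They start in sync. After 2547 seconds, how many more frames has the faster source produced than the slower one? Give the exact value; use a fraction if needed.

25470 frames

A emits 50 × 2547 = 127350 frames; B emits 60 × 2547 = 152820.
Difference = 25470 frames; B is ahead of A.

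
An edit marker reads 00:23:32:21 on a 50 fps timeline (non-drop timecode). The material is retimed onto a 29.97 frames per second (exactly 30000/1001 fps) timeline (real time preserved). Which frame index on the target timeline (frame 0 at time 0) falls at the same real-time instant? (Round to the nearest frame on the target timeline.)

Source frame index: (0×3600 + 23×60 + 32) × 50 + 21 = 70621.
Real time: 70621 / (50) = 70621/50 s.
Target frame: (70621/50) × (30000/1001) = 42372600/1001 ≈ 42330.270 → 42330.

frame 42330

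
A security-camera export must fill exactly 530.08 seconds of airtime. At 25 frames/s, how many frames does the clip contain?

Frames = 530.08 × 25 = 13252.

13252 frames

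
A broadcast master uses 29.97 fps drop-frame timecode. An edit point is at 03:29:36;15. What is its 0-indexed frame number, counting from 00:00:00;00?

376917

Complete 10-minute blocks: 20, each 17982 frames → 359640.
Remaining 9 whole minutes in the current block: 1800 + 8 × 1798 = 16184 frames.
Within the current minute: 36 × 30 + 15 − 2 = 1093 (labels ;00/;01 skipped at this minute). Total = 359640 + 16184 + 1093 = 376917.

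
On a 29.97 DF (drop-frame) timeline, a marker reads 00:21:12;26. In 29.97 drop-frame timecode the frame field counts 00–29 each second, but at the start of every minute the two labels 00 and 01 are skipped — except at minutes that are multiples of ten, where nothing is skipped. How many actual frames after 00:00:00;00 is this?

As if non-drop at 30 labels/s: (0 × 3600 + 21 × 60 + 12) × 30 + 26 = 38186.
Minute boundaries passed: 21; those not divisible by 10: 21 − 2 = 19; dropped labels = 2 × 19 = 38.
Actual frame index = 38186 − 38 = 38148.

38148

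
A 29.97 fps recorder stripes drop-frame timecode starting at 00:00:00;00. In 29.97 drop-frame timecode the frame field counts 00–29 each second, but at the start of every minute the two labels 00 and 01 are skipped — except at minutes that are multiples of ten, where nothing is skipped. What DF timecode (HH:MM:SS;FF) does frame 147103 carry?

01:21:48;09

Ten DF minutes hold 17982 frames, so frame 147103 lies in block 8 (frames 143856–161837) with 3247 frames into that block.
The block's first minute is 1800 frames and the rest 1798 each; 3247 frames reaches minute 1, so 8 × 18 + 1 × 2 = 146 labels have been skipped so far.
Adding those back, label number 147103 + 146 = 147249 at 30 labels/s is 4908 s + 9 f = 1 h 21 min 48 s frame 9, i.e. 01:21:48;09.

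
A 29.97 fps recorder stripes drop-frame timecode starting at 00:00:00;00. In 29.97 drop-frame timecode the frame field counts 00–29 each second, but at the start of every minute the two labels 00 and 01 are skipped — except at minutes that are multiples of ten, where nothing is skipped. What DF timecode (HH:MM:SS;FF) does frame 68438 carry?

Each 10-minute DF block holds 10 × 60 × 30 − 9 × 2 = 17982 frames. 68438 ÷ 17982 → 3 full blocks, remainder 14492.
Within the partial block the first minute is 1800 frames and each further minute 1798, so 8 further minute boundaries passed. Total skipped labels = 18 × 3 + 2 × 8 = 70.
Non-drop label index = 68438 + 70 = 68508; at 30 labels/s that is 00:38:03:18, i.e. DF 00:38:03;18.

00:38:03;18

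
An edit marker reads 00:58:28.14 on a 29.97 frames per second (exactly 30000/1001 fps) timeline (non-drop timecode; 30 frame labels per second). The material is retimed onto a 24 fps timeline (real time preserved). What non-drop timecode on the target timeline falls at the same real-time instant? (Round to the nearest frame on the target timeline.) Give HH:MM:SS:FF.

00:58:31:23

Source frame index: (0×3600 + 58×60 + 28) × 30 + 14 = 105254.
Real time: 105254 / (30000/1001) = 52679627/15000 s.
Target frame: (52679627/15000) × (24) = 52679627/625 ≈ 84287.403 → 84287.
At 24 labels/s: frame 84287 → 00:58:31:23.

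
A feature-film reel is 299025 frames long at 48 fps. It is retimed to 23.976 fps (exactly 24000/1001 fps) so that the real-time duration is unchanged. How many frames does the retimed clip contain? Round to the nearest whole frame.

149363 frames

Frames at target rate = 299025 × (24000/1001) / (48) = 149512500/1001 ≈ 149363.137.
Nearest whole frame: 149363.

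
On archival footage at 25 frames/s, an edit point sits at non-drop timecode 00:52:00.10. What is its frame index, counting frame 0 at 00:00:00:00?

Total seconds to the label: (0 × 3600 + 52 × 60 + 0) = 3120.
Frame index = 3120 × 25 + 10 = 78010.

frame 78010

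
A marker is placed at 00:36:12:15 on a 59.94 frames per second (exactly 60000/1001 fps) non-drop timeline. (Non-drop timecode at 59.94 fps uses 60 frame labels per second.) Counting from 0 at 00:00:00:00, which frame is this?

Total seconds to the label: (0 × 3600 + 36 × 60 + 12) = 2172.
Frame index = 2172 × 60 + 15 = 130335.

frame 130335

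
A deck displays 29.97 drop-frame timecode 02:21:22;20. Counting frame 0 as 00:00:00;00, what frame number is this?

254226

Complete 10-minute blocks: 14, each 17982 frames → 251748.
Remaining 1 whole minute in the current block: 1800 + 0 × 1798 = 1800 frames.
Within the current minute: 22 × 30 + 20 − 2 = 678 (labels ;00/;01 skipped at this minute). Total = 251748 + 1800 + 678 = 254226.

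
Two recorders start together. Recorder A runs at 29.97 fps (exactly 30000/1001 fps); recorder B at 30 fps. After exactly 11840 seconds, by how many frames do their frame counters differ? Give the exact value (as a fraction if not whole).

355200/1001 frames

A emits 30000/1001 × 11840 = 355200000/1001 frames; B emits 30 × 11840 = 355200.
Difference = 355200/1001 frames (≈ 354.8452); B is ahead of A.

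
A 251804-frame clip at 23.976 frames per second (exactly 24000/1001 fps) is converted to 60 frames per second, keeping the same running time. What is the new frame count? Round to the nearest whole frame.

Frames at target rate = 251804 × (60) / (24000/1001) = 63013951/100 ≈ 630139.510.
Nearest whole frame: 630140.

630140 frames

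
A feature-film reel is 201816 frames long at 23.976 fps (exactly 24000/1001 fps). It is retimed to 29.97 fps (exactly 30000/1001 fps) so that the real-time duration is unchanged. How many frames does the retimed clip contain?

252270 frames

Target frames = source frames × (target rate / source rate) = 201816 × (30000/1001)/(24000/1001) = 201816 × 5/4 = 252270.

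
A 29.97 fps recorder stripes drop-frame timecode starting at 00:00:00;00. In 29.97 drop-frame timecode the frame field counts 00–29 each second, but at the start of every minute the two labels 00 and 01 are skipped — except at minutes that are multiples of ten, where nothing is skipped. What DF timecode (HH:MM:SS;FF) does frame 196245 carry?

01:49:08;03

Each 10-minute DF block holds 10 × 60 × 30 − 9 × 2 = 17982 frames. 196245 ÷ 17982 → 10 full blocks, remainder 16425.
Within the partial block the first minute is 1800 frames and each further minute 1798, so 9 further minute boundaries passed. Total skipped labels = 18 × 10 + 2 × 9 = 198.
Non-drop label index = 196245 + 198 = 196443; at 30 labels/s that is 01:49:08:03, i.e. DF 01:49:08;03.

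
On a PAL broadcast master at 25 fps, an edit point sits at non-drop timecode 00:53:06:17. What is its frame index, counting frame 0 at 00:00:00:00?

Total seconds to the label: (0 × 3600 + 53 × 60 + 6) = 3186.
Frame index = 3186 × 25 + 17 = 79667.

frame 79667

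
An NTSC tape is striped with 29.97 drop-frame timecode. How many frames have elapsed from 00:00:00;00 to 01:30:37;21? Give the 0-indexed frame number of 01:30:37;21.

As if non-drop at 30 labels/s: (1 × 3600 + 30 × 60 + 37) × 30 + 21 = 163131.
Minute boundaries passed: 90; those not divisible by 10: 90 − 9 = 81; dropped labels = 2 × 81 = 162.
Actual frame index = 163131 − 162 = 162969.

162969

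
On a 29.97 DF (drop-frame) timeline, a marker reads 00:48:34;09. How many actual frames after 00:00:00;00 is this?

87341

As if non-drop at 30 labels/s: (0 × 3600 + 48 × 60 + 34) × 30 + 9 = 87429.
Minute boundaries passed: 48; those not divisible by 10: 48 − 4 = 44; dropped labels = 2 × 44 = 88.
Actual frame index = 87429 − 88 = 87341.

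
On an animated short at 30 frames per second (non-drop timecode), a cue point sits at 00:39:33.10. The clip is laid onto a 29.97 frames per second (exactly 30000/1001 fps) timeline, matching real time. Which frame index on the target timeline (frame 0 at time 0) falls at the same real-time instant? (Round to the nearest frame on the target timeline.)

frame 71129

Source frame index: (0×3600 + 39×60 + 33) × 30 + 10 = 71200.
Real time: 71200 / (30) = 7120/3 s.
Target frame: (7120/3) × (30000/1001) = 71200000/1001 ≈ 71128.871 → 71129.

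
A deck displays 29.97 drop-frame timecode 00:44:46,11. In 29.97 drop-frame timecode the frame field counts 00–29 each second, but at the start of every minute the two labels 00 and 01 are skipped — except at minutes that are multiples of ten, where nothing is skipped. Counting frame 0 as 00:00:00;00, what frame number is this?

80511

Complete 10-minute blocks: 4, each 17982 frames → 71928.
Remaining 4 whole minutes in the current block: 1800 + 3 × 1798 = 7194 frames.
Within the current minute: 46 × 30 + 11 − 2 = 1389 (labels ;00/;01 skipped at this minute). Total = 71928 + 7194 + 1389 = 80511.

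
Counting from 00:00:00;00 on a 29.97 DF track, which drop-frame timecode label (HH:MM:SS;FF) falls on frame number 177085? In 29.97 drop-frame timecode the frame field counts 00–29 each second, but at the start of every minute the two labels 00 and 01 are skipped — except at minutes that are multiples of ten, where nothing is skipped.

01:38:28;23

Each 10-minute DF block holds 10 × 60 × 30 − 9 × 2 = 17982 frames. 177085 ÷ 17982 → 9 full blocks, remainder 15247.
Within the partial block the first minute is 1800 frames and each further minute 1798, so 8 further minute boundaries passed. Total skipped labels = 18 × 9 + 2 × 8 = 178.
Non-drop label index = 177085 + 178 = 177263; at 30 labels/s that is 01:38:28:23, i.e. DF 01:38:28;23.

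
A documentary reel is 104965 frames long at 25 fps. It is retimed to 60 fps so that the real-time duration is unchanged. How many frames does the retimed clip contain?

251916 frames

Target frames = source frames × (target rate / source rate) = 104965 × (60)/(25) = 104965 × 12/5 = 251916.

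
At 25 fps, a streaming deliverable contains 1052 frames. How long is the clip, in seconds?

Running time = 1052 / (25) = 42.08 s.

42.08 seconds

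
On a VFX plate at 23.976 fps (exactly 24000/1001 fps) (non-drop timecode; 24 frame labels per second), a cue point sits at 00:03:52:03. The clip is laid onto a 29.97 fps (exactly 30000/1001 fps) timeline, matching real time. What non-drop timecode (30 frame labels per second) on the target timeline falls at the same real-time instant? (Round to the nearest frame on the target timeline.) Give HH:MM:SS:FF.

Source frame index: (0×3600 + 3×60 + 52) × 24 + 3 = 5571.
Real time: 5571 / (24000/1001) = 1858857/8000 s.
Target frame: (1858857/8000) × (30000/1001) = 27855/4 ≈ 6963.750 → 6964.
At 30 labels/s: frame 6964 → 00:03:52:04.

00:03:52:04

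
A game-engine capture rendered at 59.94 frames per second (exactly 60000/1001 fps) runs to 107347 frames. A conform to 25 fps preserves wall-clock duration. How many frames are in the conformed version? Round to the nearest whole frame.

Frames at target rate = 107347 × (25) / (60000/1001) = 107454347/2400 ≈ 44772.645.
Nearest whole frame: 44773.

44773 frames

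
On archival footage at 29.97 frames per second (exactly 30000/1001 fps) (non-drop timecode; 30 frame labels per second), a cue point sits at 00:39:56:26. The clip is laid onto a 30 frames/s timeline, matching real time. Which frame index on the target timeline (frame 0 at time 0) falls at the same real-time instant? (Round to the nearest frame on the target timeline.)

Source frame index: (0×3600 + 39×60 + 56) × 30 + 26 = 71906.
Real time: 71906 / (30000/1001) = 35988953/15000 s.
Target frame: (35988953/15000) × (30) = 35988953/500 ≈ 71977.906 → 71978.

frame 71978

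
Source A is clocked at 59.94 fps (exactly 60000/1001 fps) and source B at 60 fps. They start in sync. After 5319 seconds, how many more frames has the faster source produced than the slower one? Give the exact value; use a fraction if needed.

319140/1001 frames

A emits 60000/1001 × 5319 = 319140000/1001 frames; B emits 60 × 5319 = 319140.
Difference = 319140/1001 frames (≈ 318.8212); B is ahead of A.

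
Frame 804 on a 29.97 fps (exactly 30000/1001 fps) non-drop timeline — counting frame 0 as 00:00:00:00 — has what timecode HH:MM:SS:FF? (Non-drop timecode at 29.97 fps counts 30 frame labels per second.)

804 ÷ 30 = 26 full seconds, remainder 24 frames.
26 s = 0 h 0 min 26 s.
Timecode: 00:00:26:24.

00:00:26:24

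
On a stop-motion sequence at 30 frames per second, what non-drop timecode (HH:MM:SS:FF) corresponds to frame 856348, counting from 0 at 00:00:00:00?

856348 ÷ 30 = 28544 full seconds, remainder 28 frames.
28544 s = 7 h 55 min 44 s.
Timecode: 07:55:44:28.

07:55:44:28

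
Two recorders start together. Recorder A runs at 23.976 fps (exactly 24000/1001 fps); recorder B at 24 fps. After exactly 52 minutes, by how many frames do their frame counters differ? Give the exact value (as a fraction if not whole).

52 min = 3120 s.
A emits 24000/1001 × 3120 = 5760000/77 frames; B emits 24 × 3120 = 74880.
Difference = 5760/77 frames (≈ 74.8052); B is ahead of A.

5760/77 frames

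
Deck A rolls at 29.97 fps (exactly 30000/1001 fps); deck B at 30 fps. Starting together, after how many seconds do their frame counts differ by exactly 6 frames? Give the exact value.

The gap grows by |30 − 30000/1001| = 30/1001 frames per second.
Time for a 6-frame gap: 6 ÷ (30/1001) = 200.2 s.

200.2 seconds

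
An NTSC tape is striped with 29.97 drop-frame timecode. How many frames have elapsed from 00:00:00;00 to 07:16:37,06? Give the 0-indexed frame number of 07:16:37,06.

785130

As if non-drop at 30 labels/s: (7 × 3600 + 16 × 60 + 37) × 30 + 6 = 785916.
Minute boundaries passed: 436; those not divisible by 10: 436 − 43 = 393; dropped labels = 2 × 393 = 786.
Actual frame index = 785916 − 786 = 785130.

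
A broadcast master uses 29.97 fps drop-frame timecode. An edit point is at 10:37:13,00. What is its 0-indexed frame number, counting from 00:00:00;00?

1145842

Complete 10-minute blocks: 63, each 17982 frames → 1132866.
Remaining 7 whole minutes in the current block: 1800 + 6 × 1798 = 12588 frames.
Within the current minute: 13 × 30 + 0 − 2 = 388 (labels ;00/;01 skipped at this minute). Total = 1132866 + 12588 + 388 = 1145842.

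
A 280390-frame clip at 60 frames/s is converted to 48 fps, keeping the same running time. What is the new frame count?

Frames at target rate = 280390 × (48) / (60) = 224312.

224312 frames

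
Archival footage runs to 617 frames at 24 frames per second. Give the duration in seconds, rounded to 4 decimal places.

Running time = 617 × 1/24 = 617/24 s ≈ 25.7083 s.

25.7083 seconds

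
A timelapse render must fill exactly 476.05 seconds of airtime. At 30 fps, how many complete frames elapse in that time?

14281 frames

Frames = 476.05 × 30 = 28563/2 ≈ 14281.5000.
Complete frames: 14281.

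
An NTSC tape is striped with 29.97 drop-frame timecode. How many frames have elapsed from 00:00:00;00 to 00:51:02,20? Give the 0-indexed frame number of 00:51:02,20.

91788

Complete 10-minute blocks: 5, each 17982 frames → 89910.
Remaining 1 whole minute in the current block: 1800 + 0 × 1798 = 1800 frames.
Within the current minute: 2 × 30 + 20 − 2 = 78 (labels ;00/;01 skipped at this minute). Total = 89910 + 1800 + 78 = 91788.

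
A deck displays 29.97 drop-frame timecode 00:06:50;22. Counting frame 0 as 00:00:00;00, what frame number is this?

12310

As if non-drop at 30 labels/s: (0 × 3600 + 6 × 60 + 50) × 30 + 22 = 12322.
Minute boundaries passed: 6; those not divisible by 10: 6 − 0 = 6; dropped labels = 2 × 6 = 12.
Actual frame index = 12322 − 12 = 12310.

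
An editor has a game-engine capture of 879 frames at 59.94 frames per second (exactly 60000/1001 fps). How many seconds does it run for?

Running time = 879 / (60000/1001) = 14.66465 s.

14.66465 seconds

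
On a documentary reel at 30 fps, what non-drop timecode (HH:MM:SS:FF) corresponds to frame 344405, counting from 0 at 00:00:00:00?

03:11:20:05

344405 ÷ 30 = 11480 full seconds, remainder 5 frames.
11480 s = 3 h 11 min 20 s.
Timecode: 03:11:20:05.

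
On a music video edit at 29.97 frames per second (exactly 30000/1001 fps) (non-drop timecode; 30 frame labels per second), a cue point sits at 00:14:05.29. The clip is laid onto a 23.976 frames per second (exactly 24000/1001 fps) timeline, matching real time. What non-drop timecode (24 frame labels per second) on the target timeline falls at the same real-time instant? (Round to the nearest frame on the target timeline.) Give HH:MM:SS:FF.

00:14:05:23

Source frame index: (0×3600 + 14×60 + 5) × 30 + 29 = 25379.
Real time: 25379 / (30000/1001) = 25404379/30000 s.
Target frame: (25404379/30000) × (24000/1001) = 101516/5 ≈ 20303.200 → 20303.
At 24 labels/s: frame 20303 → 00:14:05:23.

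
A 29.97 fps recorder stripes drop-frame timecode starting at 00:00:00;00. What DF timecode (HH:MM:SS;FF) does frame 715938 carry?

06:38:08;16

Ten DF minutes hold 17982 frames, so frame 715938 lies in block 39 (frames 701298–719279) with 14640 frames into that block.
The block's first minute is 1800 frames and the rest 1798 each; 14640 frames reaches minute 8, so 39 × 18 + 8 × 2 = 718 labels have been skipped so far.
Adding those back, label number 715938 + 718 = 716656 at 30 labels/s is 23888 s + 16 f = 6 h 38 min 8 s frame 16, i.e. 06:38:08;16.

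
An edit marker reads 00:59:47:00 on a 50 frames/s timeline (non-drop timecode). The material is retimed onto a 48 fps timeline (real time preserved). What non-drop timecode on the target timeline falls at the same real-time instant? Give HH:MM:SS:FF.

Source frame index: (0×3600 + 59×60 + 47) × 50 + 0 = 179350.
Real time: 179350 / (50) = 3587 s.
Target frame: (3587) × (48) = 172176.
At 48 labels/s: frame 172176 → 00:59:47:00.

00:59:47:00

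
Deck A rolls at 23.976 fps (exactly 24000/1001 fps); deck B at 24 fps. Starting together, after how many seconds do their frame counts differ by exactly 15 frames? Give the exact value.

625.625 seconds

The gap grows by |24 − 24000/1001| = 24/1001 frames per second.
Time for a 15-frame gap: 15 ÷ (24/1001) = 625.625 s.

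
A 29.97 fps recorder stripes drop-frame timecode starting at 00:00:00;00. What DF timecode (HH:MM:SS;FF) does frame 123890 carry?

01:08:53;24

Ten DF minutes hold 17982 frames, so frame 123890 lies in block 6 (frames 107892–125873) with 15998 frames into that block.
The block's first minute is 1800 frames and the rest 1798 each; 15998 frames reaches minute 8, so 6 × 18 + 8 × 2 = 124 labels have been skipped so far.
Adding those back, label number 123890 + 124 = 124014 at 30 labels/s is 4133 s + 24 f = 1 h 8 min 53 s frame 24, i.e. 01:08:53;24.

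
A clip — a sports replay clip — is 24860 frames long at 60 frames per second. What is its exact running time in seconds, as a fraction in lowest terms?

Running time = 24860 ÷ (60) = 24860 × 1/60 = 1243/3 s.

1243/3 seconds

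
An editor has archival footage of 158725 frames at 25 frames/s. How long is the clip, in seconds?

Running time = 158725 / (25) = 6349 s.

6349 seconds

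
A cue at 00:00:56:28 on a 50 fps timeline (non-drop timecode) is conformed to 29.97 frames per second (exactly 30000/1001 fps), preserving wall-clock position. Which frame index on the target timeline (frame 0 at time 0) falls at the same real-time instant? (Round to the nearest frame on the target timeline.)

Source frame index: (0×3600 + 0×60 + 56) × 50 + 28 = 2828.
Real time: 2828 / (50) = 1414/25 s.
Target frame: (1414/25) × (30000/1001) = 242400/143 ≈ 1695.105 → 1695.

frame 1695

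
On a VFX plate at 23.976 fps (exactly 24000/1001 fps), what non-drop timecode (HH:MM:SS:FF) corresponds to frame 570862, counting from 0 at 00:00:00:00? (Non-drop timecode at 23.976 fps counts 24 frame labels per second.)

06:36:25:22

570862 ÷ 24 = 23785 full seconds, remainder 22 frames.
23785 s = 6 h 36 min 25 s.
Timecode: 06:36:25:22.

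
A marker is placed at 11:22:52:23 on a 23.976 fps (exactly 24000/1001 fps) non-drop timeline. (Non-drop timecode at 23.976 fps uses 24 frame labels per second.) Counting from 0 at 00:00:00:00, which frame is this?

Total seconds to the label: (11 × 3600 + 22 × 60 + 52) = 40972.
Frame index = 40972 × 24 + 23 = 983351.

frame 983351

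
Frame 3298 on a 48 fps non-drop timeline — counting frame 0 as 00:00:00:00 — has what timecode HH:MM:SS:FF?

3298 ÷ 48 = 68 full seconds, remainder 34 frames.
68 s = 0 h 1 min 8 s.
Timecode: 00:01:08:34.

00:01:08:34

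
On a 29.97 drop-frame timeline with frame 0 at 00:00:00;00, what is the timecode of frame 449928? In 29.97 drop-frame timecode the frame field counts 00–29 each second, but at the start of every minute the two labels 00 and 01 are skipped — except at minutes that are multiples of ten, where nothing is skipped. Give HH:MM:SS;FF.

04:10:12;18

Ten DF minutes hold 17982 frames, so frame 449928 lies in block 25 (frames 449550–467531) with 378 frames into that block.
The block's first minute is 1800 frames and the rest 1798 each; 378 frames reaches minute 0, so 25 × 18 + 0 × 2 = 450 labels have been skipped so far.
Adding those back, label number 449928 + 450 = 450378 at 30 labels/s is 15012 s + 18 f = 4 h 10 min 12 s frame 18, i.e. 04:10:12;18.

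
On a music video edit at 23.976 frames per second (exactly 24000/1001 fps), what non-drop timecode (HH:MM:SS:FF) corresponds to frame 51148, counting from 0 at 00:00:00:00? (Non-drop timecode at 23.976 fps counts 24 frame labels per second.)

00:35:31:04

51148 ÷ 24 = 2131 full seconds, remainder 4 frames.
2131 s = 0 h 35 min 31 s.
Timecode: 00:35:31:04.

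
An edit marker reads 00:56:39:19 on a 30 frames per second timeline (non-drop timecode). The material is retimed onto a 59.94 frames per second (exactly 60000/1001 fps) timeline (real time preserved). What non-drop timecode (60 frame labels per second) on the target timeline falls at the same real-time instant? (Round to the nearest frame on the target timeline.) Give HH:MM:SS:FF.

00:56:36:14

Source frame index: (0×3600 + 56×60 + 39) × 30 + 19 = 101989.
Real time: 101989 / (30) = 101989/30 s.
Target frame: (101989/30) × (60000/1001) = 203978000/1001 ≈ 203774.226 → 203774.
At 60 labels/s: frame 203774 → 00:56:36:14.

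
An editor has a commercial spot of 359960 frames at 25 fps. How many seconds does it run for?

Running time = 359960 / (25) = 14398.4 s.

14398.4 seconds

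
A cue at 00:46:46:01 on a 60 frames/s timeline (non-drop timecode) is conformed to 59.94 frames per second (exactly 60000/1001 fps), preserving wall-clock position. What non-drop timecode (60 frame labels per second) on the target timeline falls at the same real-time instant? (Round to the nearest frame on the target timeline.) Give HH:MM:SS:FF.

Source frame index: (0×3600 + 46×60 + 46) × 60 + 1 = 168361.
Real time: 168361 / (60) = 168361/60 s.
Target frame: (168361/60) × (60000/1001) = 168361000/1001 ≈ 168192.807 → 168193.
At 60 labels/s: frame 168193 → 00:46:43:13.

00:46:43:13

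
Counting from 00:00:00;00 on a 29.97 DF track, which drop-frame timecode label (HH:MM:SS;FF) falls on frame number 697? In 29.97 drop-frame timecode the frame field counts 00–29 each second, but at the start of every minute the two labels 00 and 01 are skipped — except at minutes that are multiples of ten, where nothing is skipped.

Ten DF minutes hold 17982 frames, so frame 697 lies in block 0 (frames 0–17981) with 697 frames into that block.
The block's first minute is 1800 frames and the rest 1798 each; 697 frames reaches minute 0, so 0 × 18 + 0 × 2 = 0 labels have been skipped so far.
Adding those back, label number 697 + 0 = 697 at 30 labels/s is 23 s + 7 f = 0 h 0 min 23 s frame 7, i.e. 00:00:23;07.

00:00:23;07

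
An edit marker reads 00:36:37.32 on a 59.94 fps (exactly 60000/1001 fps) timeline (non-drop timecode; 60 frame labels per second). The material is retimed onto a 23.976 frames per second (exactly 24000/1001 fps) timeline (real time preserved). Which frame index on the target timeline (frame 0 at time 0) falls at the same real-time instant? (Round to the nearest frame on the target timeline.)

frame 52741

Source frame index: (0×3600 + 36×60 + 37) × 60 + 32 = 131852.
Real time: 131852 / (60000/1001) = 32995963/15000 s.
Target frame: (32995963/15000) × (24000/1001) = 263704/5 ≈ 52740.800 → 52741.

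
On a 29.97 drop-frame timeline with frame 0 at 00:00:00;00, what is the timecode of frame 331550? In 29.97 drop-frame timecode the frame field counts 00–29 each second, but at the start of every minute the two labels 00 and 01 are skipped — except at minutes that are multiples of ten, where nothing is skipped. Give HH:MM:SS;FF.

Each 10-minute DF block holds 10 × 60 × 30 − 9 × 2 = 17982 frames. 331550 ÷ 17982 → 18 full blocks, remainder 7874.
Within the partial block the first minute is 1800 frames and each further minute 1798, so 4 further minute boundaries passed. Total skipped labels = 18 × 18 + 2 × 4 = 332.
Non-drop label index = 331550 + 332 = 331882; at 30 labels/s that is 03:04:22:22, i.e. DF 03:04:22;22.

03:04:22;22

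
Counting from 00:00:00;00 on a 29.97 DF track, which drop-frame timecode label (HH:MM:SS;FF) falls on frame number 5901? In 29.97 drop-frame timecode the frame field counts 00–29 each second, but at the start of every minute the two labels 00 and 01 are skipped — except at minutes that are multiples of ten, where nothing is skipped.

00:03:16;27

Ten DF minutes hold 17982 frames, so frame 5901 lies in block 0 (frames 0–17981) with 5901 frames into that block.
The block's first minute is 1800 frames and the rest 1798 each; 5901 frames reaches minute 3, so 0 × 18 + 3 × 2 = 6 labels have been skipped so far.
Adding those back, label number 5901 + 6 = 5907 at 30 labels/s is 196 s + 27 f = 0 h 3 min 16 s frame 27, i.e. 00:03:16;27.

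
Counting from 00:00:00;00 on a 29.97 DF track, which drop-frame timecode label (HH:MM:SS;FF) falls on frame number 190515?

Ten DF minutes hold 17982 frames, so frame 190515 lies in block 10 (frames 179820–197801) with 10695 frames into that block.
The block's first minute is 1800 frames and the rest 1798 each; 10695 frames reaches minute 5, so 10 × 18 + 5 × 2 = 190 labels have been skipped so far.
Adding those back, label number 190515 + 190 = 190705 at 30 labels/s is 6356 s + 25 f = 1 h 45 min 56 s frame 25, i.e. 01:45:56;25.

01:45:56;25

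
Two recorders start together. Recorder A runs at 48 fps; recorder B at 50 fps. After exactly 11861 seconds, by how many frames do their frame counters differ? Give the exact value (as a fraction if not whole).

23722 frames

A emits 48 × 11861 = 569328 frames; B emits 50 × 11861 = 593050.
Difference = 23722 frames; B is ahead of A.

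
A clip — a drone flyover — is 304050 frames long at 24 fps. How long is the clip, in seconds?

12668.75 seconds

Running time = 304050 / (24) = 12668.75 s.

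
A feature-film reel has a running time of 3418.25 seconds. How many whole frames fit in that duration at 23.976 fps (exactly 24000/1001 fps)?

Frames = 3418.25 × 24000/1001 = 7458000/91 ≈ 81956.0440.
Complete frames: 81956.

81956 frames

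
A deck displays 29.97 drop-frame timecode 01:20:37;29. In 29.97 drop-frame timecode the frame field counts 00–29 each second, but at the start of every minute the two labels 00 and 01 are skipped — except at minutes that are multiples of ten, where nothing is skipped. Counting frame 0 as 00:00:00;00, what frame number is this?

144995

Complete 10-minute blocks: 8, each 17982 frames → 143856.
Remaining 0 whole minutes in the current block: 0 frames.
Within the current minute: 37 × 30 + 29 = 1139. Total = 143856 + 0 + 1139 = 144995.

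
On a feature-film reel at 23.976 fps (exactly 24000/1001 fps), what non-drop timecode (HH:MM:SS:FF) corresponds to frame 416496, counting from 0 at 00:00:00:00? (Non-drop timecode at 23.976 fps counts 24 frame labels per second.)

04:49:14:00

416496 ÷ 24 = 17354 full seconds, remainder 0 frames.
17354 s = 4 h 49 min 14 s.
Timecode: 04:49:14:00.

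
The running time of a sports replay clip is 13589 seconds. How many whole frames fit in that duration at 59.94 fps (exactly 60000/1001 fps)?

Frames = 13589 × 60000/1001 = 815340000/1001 ≈ 814525.4745.
Complete frames: 814525.

814525 frames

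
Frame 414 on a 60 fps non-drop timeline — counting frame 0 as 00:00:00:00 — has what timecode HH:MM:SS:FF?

00:00:06:54

414 ÷ 60 = 6 full seconds, remainder 54 frames.
6 s = 0 h 0 min 6 s.
Timecode: 00:00:06:54.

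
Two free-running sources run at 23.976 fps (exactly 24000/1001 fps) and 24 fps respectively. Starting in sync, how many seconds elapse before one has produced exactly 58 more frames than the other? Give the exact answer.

29029/12 seconds

The gap grows by |24 − 24000/1001| = 24/1001 frames per second.
Time for a 58-frame gap: 58 ÷ (24/1001) = 29029/12 s.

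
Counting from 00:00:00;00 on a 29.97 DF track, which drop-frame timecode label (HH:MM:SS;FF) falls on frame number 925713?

08:34:47;29

Each 10-minute DF block holds 10 × 60 × 30 − 9 × 2 = 17982 frames. 925713 ÷ 17982 → 51 full blocks, remainder 8631.
Within the partial block the first minute is 1800 frames and each further minute 1798, so 4 further minute boundaries passed. Total skipped labels = 18 × 51 + 2 × 4 = 926.
Non-drop label index = 925713 + 926 = 926639; at 30 labels/s that is 08:34:47:29, i.e. DF 08:34:47;29.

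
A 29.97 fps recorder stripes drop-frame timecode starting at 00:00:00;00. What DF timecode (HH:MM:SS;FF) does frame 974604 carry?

09:01:59;08

Each 10-minute DF block holds 10 × 60 × 30 − 9 × 2 = 17982 frames. 974604 ÷ 17982 → 54 full blocks, remainder 3576.
Within the partial block the first minute is 1800 frames and each further minute 1798, so 1 further minute boundary passed. Total skipped labels = 18 × 54 + 2 × 1 = 974.
Non-drop label index = 974604 + 974 = 975578; at 30 labels/s that is 09:01:59:08, i.e. DF 09:01:59;08.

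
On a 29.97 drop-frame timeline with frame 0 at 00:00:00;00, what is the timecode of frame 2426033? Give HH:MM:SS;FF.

Each 10-minute DF block holds 10 × 60 × 30 − 9 × 2 = 17982 frames. 2426033 ÷ 17982 → 134 full blocks, remainder 16445.
Within the partial block the first minute is 1800 frames and each further minute 1798, so 9 further minute boundaries passed. Total skipped labels = 18 × 134 + 2 × 9 = 2430.
Non-drop label index = 2426033 + 2430 = 2428463; at 30 labels/s that is 22:29:08:23, i.e. DF 22:29:08;23.

22:29:08;23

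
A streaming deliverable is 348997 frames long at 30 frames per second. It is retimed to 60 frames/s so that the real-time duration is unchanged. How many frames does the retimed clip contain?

Target frames = source frames × (target rate / source rate) = 348997 × (60)/(30) = 348997 × 2 = 697994.

697994 frames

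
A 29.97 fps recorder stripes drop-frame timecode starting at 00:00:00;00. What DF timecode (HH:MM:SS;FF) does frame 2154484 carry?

Ten DF minutes hold 17982 frames, so frame 2154484 lies in block 119 (frames 2139858–2157839) with 14626 frames into that block.
The block's first minute is 1800 frames and the rest 1798 each; 14626 frames reaches minute 8, so 119 × 18 + 8 × 2 = 2158 labels have been skipped so far.
Adding those back, label number 2154484 + 2158 = 2156642 at 30 labels/s is 71888 s + 2 f = 19 h 58 min 8 s frame 2, i.e. 19:58:08;02.

19:58:08;02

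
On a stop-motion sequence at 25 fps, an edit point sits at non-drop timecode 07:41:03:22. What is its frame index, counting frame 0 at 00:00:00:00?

Total seconds to the label: (7 × 3600 + 41 × 60 + 3) = 27663.
Frame index = 27663 × 25 + 22 = 691597.

691597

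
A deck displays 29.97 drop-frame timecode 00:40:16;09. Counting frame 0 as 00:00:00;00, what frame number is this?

Complete 10-minute blocks: 4, each 17982 frames → 71928.
Remaining 0 whole minutes in the current block: 0 frames.
Within the current minute: 16 × 30 + 9 = 489. Total = 71928 + 0 + 489 = 72417.

72417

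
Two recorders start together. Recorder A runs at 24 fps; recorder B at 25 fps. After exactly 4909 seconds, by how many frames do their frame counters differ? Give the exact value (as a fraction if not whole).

4909 frames

A emits 24 × 4909 = 117816 frames; B emits 25 × 4909 = 122725.
Difference = 4909 frames; B is ahead of A.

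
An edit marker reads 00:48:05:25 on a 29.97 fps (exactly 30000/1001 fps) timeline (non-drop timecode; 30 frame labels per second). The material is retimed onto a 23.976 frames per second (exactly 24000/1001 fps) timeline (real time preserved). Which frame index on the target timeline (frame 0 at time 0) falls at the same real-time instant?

Source frame index: (0×3600 + 48×60 + 5) × 30 + 25 = 86575.
Real time: 86575 / (30000/1001) = 3466463/1200 s.
Target frame: (3466463/1200) × (24000/1001) = 69260.

frame 69260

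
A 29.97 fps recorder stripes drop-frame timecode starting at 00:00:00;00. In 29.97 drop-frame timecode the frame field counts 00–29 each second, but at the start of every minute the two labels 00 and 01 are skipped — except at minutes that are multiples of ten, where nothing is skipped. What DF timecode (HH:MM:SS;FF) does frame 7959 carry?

Each 10-minute DF block holds 10 × 60 × 30 − 9 × 2 = 17982 frames. 7959 ÷ 17982 → 0 full blocks, remainder 7959.
Within the partial block the first minute is 1800 frames and each further minute 1798, so 4 further minute boundaries passed. Total skipped labels = 18 × 0 + 2 × 4 = 8.
Non-drop label index = 7959 + 8 = 7967; at 30 labels/s that is 00:04:25:17, i.e. DF 00:04:25;17.

00:04:25;17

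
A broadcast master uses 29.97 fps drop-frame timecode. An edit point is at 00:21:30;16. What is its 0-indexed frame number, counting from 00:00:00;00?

38678

Complete 10-minute blocks: 2, each 17982 frames → 35964.
Remaining 1 whole minute in the current block: 1800 + 0 × 1798 = 1800 frames.
Within the current minute: 30 × 30 + 16 − 2 = 914 (labels ;00/;01 skipped at this minute). Total = 35964 + 1800 + 914 = 38678.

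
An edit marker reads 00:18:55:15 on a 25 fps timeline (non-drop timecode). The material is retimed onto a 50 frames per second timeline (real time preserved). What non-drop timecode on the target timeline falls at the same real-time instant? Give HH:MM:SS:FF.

Source frame index: (0×3600 + 18×60 + 55) × 25 + 15 = 28390.
Real time: 28390 / (25) = 5678/5 s.
Target frame: (5678/5) × (50) = 56780.
At 50 labels/s: frame 56780 → 00:18:55:30.

00:18:55:30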